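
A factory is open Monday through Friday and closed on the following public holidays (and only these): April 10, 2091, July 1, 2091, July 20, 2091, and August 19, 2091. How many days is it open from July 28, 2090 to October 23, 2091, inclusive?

July 28, 2090 is a Friday.
That's 453 days from start to end, counting both.
453 = 7 × 64 + 5, so there are 64 full weeks plus 5 extra days.
Each full week contributes 5 weekdays (Mon–Fri): 64 × 5 = 320.
The 5 extra days are Fri, Sat, Sun, Mon, Tue — 3 of them qualify.
Total: 320 + 3 = 323.
Holidays: April 10, 2091 (Tue); July 1, 2091 (Sun); July 20, 2091 (Fri); August 19, 2091 (Sun).
2 of the 4 holidays fall on weekdays; the rest are weekends and were already excluded.
Business days: 323 − 2 = 321.

321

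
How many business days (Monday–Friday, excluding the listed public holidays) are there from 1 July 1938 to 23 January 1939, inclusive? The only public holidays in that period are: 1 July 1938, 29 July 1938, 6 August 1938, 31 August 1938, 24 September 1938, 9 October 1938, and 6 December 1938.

143 business days

1 July 1938 is a Friday.
From 1 July 1938 to 23 January 1939 is 207 days inclusive.
207 = 7 × 29 + 4, so there are 29 full weeks plus 4 extra days.
Each full week contributes 5 weekdays (Mon–Fri): 29 × 5 = 145.
The 4 extra days are Fri, Sat, Sun, Mon — 2 of them qualify.
Total: 145 + 2 = 147.
Holidays: 1 July 1938 (Fri); 29 July 1938 (Fri); 6 August 1938 (Sat); 31 August 1938 (Wed); 24 September 1938 (Sat); 9 October 1938 (Sun); 6 December 1938 (Tue).
4 of the 7 holidays fall on weekdays; the rest are weekends and were already excluded.
Business days: 147 − 4 = 143.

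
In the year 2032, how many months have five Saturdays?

4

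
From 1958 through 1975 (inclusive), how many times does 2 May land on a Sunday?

Day of week of May 2 in each year:
1958: Fri, 1959: Sat, 1960: Mon, 1961: Tue, 1962: Wed, 1963: Thu, 1964: Sat, 1965: Sun ✓, 1966: Mon, 1967: Tue, 1968: Thu, 1969: Fri, 1970: Sat, 1971: Sun ✓, 1972: Tue, 1973: Wed, 1974: Thu, 1975: Fri
Sundays: 1965, 1971.

2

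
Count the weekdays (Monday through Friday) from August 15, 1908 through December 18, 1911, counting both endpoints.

871

August 15, 1908 is a Saturday.
From August 15, 1908 to December 18, 1911 is 1221 days inclusive.
1221 = 7 × 174 + 3, so there are 174 full weeks plus 3 extra days.
Each full week contributes 5 weekdays (Mon–Fri): 174 × 5 = 870.
The 3 extra days are Saturday, Sunday, Monday — 1 of them qualifies.
Total: 870 + 1 = 871.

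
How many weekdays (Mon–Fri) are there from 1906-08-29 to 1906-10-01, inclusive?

1906-08-29 is a Wednesday.
From 1906-08-29 to 1906-10-01 is 34 days inclusive.
34 = 7 × 4 + 6, so there are 4 full weeks plus 6 extra days.
Each full week contributes 5 weekdays (Mon–Fri): 4 × 5 = 20.
The 6 extra days are Wed, Thu, Fri, Sat, Sun, Mon — 4 of them qualify.
Total: 20 + 4 = 24.

24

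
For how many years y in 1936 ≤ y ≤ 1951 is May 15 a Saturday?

Day of week of May 15 in each year:
1936: Fri, 1937: Sat ✓, 1938: Sun, 1939: Mon, 1940: Wed, 1941: Thu, 1942: Fri, 1943: Sat ✓, 1944: Mon, 1945: Tue, 1946: Wed, 1947: Thu, 1948: Sat ✓, 1949: Sun, 1950: Mon, 1951: Tue
Saturdays: 1937, 1943, 1948.

3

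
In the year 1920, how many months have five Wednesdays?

A month has five Wednesdays exactly when Wednesday falls within its first (length − 28) days.
Jan: 31 days, starts Thu → 5 of Thu, Fri, Sat
Feb: 29 days, starts Sun → 5 of Sun
Mar: 31 days, starts Mon → 5 of Mon, Tue, Wed ✓
Apr: 30 days, starts Thu → 5 of Thu, Fri
May: 31 days, starts Sat → 5 of Sat, Sun, Mon
Jun: 30 days, starts Tue → 5 of Tue, Wed ✓
Jul: 31 days, starts Thu → 5 of Thu, Fri, Sat
Aug: 31 days, starts Sun → 5 of Sun, Mon, Tue
Sep: 30 days, starts Wed → 5 of Wed, Thu ✓
Oct: 31 days, starts Fri → 5 of Fri, Sat, Sun
Nov: 30 days, starts Mon → 5 of Mon, Tue
Dec: 31 days, starts Wed → 5 of Wed, Thu, Fri ✓
Months with five Wednesdays: Mar, Jun, Sep, Dec.

4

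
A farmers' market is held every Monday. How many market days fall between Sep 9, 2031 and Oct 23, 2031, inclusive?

Sep 9, 2031 is a Tuesday.
That's 45 days from start to end, counting both.
45 = 7 × 6 + 3, so there are 6 full weeks plus 3 extra days.
Each full week contributes one Monday: 6 so far.
The 3 extra days are Tuesday, Wednesday, Thursday — none qualify.
Total: 6 + 0 = 6.

6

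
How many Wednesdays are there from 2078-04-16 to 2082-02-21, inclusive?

2078-04-16 is a Saturday.
That's 1408 days from start to end, counting both.
1408 = 7 × 201 + 1, so there are 201 full weeks plus 1 extra day.
Each full week contributes one Wednesday: 201 so far.
The 1 extra day is Sat — none qualify.
Total: 201 + 0 = 201.

201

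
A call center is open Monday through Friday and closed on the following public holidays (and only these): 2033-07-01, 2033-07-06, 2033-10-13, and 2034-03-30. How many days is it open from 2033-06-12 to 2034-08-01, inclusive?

2033-06-12 is a Sunday.
That's 416 days from start to end, counting both.
416 = 7 × 59 + 3, so there are 59 full weeks plus 3 extra days.
Each full week contributes 5 weekdays (Mon–Fri): 59 × 5 = 295.
The 3 extra days are Sun, Mon, Tue — 2 of them qualify.
Total: 295 + 2 = 297.
Holidays: 2033-07-01 (Fri); 2033-07-06 (Wed); 2033-10-13 (Thu); 2034-03-30 (Thu).
All 4 holidays fall on weekdays, so subtract 4.
Business days: 297 − 4 = 293.

293 business days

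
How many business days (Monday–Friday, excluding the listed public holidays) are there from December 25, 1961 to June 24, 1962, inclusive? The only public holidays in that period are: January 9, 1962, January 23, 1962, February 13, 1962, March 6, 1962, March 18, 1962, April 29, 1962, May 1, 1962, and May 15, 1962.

December 25, 1961 is a Monday.
That's 182 days from start to end, counting both.
182 = 7 × 26, so the span is exactly 26 full weeks.
Each full week contributes 5 weekdays (Mon–Fri): 26 × 5 = 130.
Holidays: January 9, 1962 (Tue); January 23, 1962 (Tue); February 13, 1962 (Tue); March 6, 1962 (Tue); March 18, 1962 (Sun); April 29, 1962 (Sun); May 1, 1962 (Tue); May 15, 1962 (Tue).
6 of the 8 holidays fall on weekdays; the rest are weekends and were already excluded.
Business days: 130 − 6 = 124.

124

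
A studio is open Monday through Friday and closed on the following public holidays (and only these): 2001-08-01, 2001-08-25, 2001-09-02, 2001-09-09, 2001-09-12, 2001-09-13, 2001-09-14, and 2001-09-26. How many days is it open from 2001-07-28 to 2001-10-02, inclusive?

2001-07-28 is a Saturday.
From 2001-07-28 to 2001-10-02 is 67 days inclusive.
67 = 7 × 9 + 4, so there are 9 full weeks plus 4 extra days.
Each full week contributes 5 weekdays (Mon–Fri): 9 × 5 = 45.
The 4 extra days are Saturday, Sunday, Monday, Tuesday — 2 of them qualify.
Total: 45 + 2 = 47.
Holidays: 2001-08-01 (Wed); 2001-08-25 (Sat); 2001-09-02 (Sun); 2001-09-09 (Sun); 2001-09-12 (Wed); 2001-09-13 (Thu); 2001-09-14 (Fri); 2001-09-26 (Wed).
5 of the 8 holidays fall on weekdays; the rest are weekends and were already excluded.
Business days: 47 − 5 = 42.

42 business days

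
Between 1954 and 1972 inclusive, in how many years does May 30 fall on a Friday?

Day of week of May 30 in each year:
1954: Sun, 1955: Mon, 1956: Wed, 1957: Thu, 1958: Fri ✓, 1959: Sat, 1960: Mon, 1961: Tue, 1962: Wed, 1963: Thu, 1964: Sat, 1965: Sun, 1966: Mon, 1967: Tue, 1968: Thu, 1969: Fri ✓, 1970: Sat, 1971: Sun, 1972: Tue
Fridays: 1958, 1969.

2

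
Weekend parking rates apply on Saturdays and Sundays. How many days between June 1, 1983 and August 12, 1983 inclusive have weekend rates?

20

June 1, 1983 is a Wednesday.
From June 1, 1983 to August 12, 1983 is 73 days inclusive.
73 = 7 × 10 + 3, so there are 10 full weeks plus 3 extra days.
Each full week contributes 2 weekend days (Sat, Sun): 10 × 2 = 20.
The 3 extra days are Wednesday, Thursday, Friday — none qualify.
Total: 20 + 0 = 20.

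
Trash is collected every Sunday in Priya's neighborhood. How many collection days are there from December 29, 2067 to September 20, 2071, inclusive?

195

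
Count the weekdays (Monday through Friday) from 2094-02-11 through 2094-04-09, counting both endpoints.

42

2094-02-11 is a Thursday.
That's 58 days from start to end, counting both.
58 = 7 × 8 + 2, so there are 8 full weeks plus 2 extra days.
Each full week contributes 5 weekdays (Mon–Fri): 8 × 5 = 40.
The 2 extra days are Thu, Fri — 2 of them qualify.
Total: 40 + 2 = 42.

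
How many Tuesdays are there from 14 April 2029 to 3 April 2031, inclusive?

14 April 2029 is a Saturday.
The range spans 720 days (inclusive of both endpoints).
720 = 7 × 102 + 6, so there are 102 full weeks plus 6 extra days.
Each full week contributes one Tuesday: 102 so far.
The 6 extra days are Saturday, Sunday, Monday, Tuesday, Wednesday, Thursday — 1 of them qualifies.
Total: 102 + 1 = 103.

103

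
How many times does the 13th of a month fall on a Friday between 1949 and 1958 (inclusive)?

17

Friday-the-13ths by year:
1949: May
1950: Jan, Oct
1951: Apr, Jul
1952: Jun
1953: Feb, Mar, Nov
1954: Aug
1955: May
1956: Jan, Apr, Jul
1957: Sep, Dec
1958: Jun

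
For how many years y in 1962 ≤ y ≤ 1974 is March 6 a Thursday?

1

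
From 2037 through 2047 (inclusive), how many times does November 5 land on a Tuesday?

Day of week of November 5 in each year:
2037: Thu, 2038: Fri, 2039: Sat, 2040: Mon, 2041: Tue ✓, 2042: Wed, 2043: Thu, 2044: Sat, 2045: Sun, 2046: Mon, 2047: Tue ✓
Tuesdays: 2041, 2047.

2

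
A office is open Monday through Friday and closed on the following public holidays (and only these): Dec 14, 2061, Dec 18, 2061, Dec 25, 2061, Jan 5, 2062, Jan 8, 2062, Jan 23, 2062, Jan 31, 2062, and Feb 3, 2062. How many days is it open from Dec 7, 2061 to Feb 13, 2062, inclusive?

Dec 7, 2061 is a Wednesday.
From Dec 7, 2061 to Feb 13, 2062 is 69 days inclusive.
69 = 7 × 9 + 6, so there are 9 full weeks plus 6 extra days.
Each full week contributes 5 weekdays (Mon–Fri): 9 × 5 = 45.
The 6 extra days are Wed, Thu, Fri, Sat, Sun, Mon — 4 of them qualify.
Total: 45 + 4 = 49.
Holidays: Dec 14, 2061 (Wed); Dec 18, 2061 (Sun); Dec 25, 2061 (Sun); Jan 5, 2062 (Thu); Jan 8, 2062 (Sun); Jan 23, 2062 (Mon); Jan 31, 2062 (Tue); Feb 3, 2062 (Fri).
5 of the 8 holidays fall on weekdays; the rest are weekends and were already excluded.
Business days: 49 − 5 = 44.

44 business days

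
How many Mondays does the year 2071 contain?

52

1 January 2071 is a Thursday.
The range spans 365 days (inclusive of both endpoints).
365 = 7 × 52 + 1, so there are 52 full weeks plus 1 extra day.
Each full week contributes one Monday: 52 so far.
The 1 extra day is Thu — none qualify.
Total: 52 + 0 = 52.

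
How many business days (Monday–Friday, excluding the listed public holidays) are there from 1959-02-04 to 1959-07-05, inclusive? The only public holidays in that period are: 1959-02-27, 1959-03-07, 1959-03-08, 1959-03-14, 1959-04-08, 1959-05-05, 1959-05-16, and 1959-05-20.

1959-02-04 is a Wednesday.
From 1959-02-04 to 1959-07-05 is 152 days inclusive.
152 = 7 × 21 + 5, so there are 21 full weeks plus 5 extra days.
Each full week contributes 5 weekdays (Mon–Fri): 21 × 5 = 105.
The 5 extra days are Wednesday, Thursday, Friday, Saturday, Sunday — 3 of them qualify.
Total: 105 + 3 = 108.
Holidays: 1959-02-27 (Fri); 1959-03-07 (Sat); 1959-03-08 (Sun); 1959-03-14 (Sat); 1959-04-08 (Wed); 1959-05-05 (Tue); 1959-05-16 (Sat); 1959-05-20 (Wed).
4 of the 8 holidays fall on weekdays; the rest are weekends and were already excluded.
Business days: 108 − 4 = 104.

104 business days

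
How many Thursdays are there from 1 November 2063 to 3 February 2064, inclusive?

14 Thursdays

1 November 2063 is a Thursday.
That's 95 days from start to end, counting both.
95 = 7 × 13 + 4, so there are 13 full weeks plus 4 extra days.
Each full week contributes one Thursday: 13 so far.
The 4 extra days are Thursday, Friday, Saturday, Sunday — 1 of them qualifies.
Total: 13 + 1 = 14.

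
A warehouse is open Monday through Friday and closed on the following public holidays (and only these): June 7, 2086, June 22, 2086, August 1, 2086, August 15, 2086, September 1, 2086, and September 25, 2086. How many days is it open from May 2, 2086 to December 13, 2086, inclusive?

158

May 2, 2086 is a Thursday.
From May 2, 2086 to December 13, 2086 is 226 days inclusive.
226 = 7 × 32 + 2, so there are 32 full weeks plus 2 extra days.
Each full week contributes 5 weekdays (Mon–Fri): 32 × 5 = 160.
The 2 extra days are Thursday, Friday — 2 of them qualify.
Total: 160 + 2 = 162.
Holidays: June 7, 2086 (Fri); June 22, 2086 (Sat); August 1, 2086 (Thu); August 15, 2086 (Thu); September 1, 2086 (Sun); September 25, 2086 (Wed).
4 of the 6 holidays fall on weekdays; the rest are weekends and were already excluded.
Business days: 162 − 4 = 158.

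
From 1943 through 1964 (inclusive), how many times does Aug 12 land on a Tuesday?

Day of week of August 12 in each year:
1943: Thu, 1944: Sat, 1945: Sun, 1946: Mon, 1947: Tue ✓, 1948: Thu, 1949: Fri, 1950: Sat, 1951: Sun, 1952: Tue ✓, 1953: Wed, 1954: Thu, 1955: Fri, 1956: Sun, 1957: Mon, 1958: Tue ✓, 1959: Wed, 1960: Fri, 1961: Sat, 1962: Sun, 1963: Mon, 1964: Wed
Tuesdays: 1947, 1952, 1958.

3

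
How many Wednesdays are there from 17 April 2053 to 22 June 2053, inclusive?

17 April 2053 is a Thursday.
From 17 April 2053 to 22 June 2053 is 67 days inclusive.
67 = 7 × 9 + 4, so there are 9 full weeks plus 4 extra days.
Each full week contributes one Wednesday: 9 so far.
The 4 extra days are Thu, Fri, Sat, Sun — none qualify.
Total: 9 + 0 = 9.

9 Wednesdays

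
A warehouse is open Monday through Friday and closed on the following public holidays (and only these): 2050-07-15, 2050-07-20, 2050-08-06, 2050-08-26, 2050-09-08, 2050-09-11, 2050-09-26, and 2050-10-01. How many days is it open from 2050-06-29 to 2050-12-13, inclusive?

115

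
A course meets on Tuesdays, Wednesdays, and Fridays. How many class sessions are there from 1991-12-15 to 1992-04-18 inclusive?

54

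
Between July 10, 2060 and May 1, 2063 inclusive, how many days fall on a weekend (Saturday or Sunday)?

294

July 10, 2060 is a Saturday.
That's 1026 days from start to end, counting both.
1026 = 7 × 146 + 4, so there are 146 full weeks plus 4 extra days.
Each full week contributes 2 weekend days (Sat, Sun): 146 × 2 = 292.
The 4 extra days are Sat, Sun, Mon, Tue — 2 of them qualify.
Total: 292 + 2 = 294.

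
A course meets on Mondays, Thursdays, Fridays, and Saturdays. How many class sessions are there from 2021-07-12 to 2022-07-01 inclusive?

2021-07-12 is a Monday.
The range spans 355 days (inclusive of both endpoints).
355 = 7 × 50 + 5, so there are 50 full weeks plus 5 extra days.
Each full week contributes 4 days from the set (Mon, Thu, Fri, Sat): 50 × 4 = 200.
The 5 extra days are Mon, Tue, Wed, Thu, Fri — 3 of them qualify.
Total: 200 + 3 = 203.

203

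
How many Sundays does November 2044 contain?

4

November 1, 2044 is a Tuesday.
From November 1, 2044 to November 30, 2044 is 30 days inclusive.
30 = 7 × 4 + 2, so there are 4 full weeks plus 2 extra days.
Each full week contributes one Sunday: 4 so far.
The 2 extra days are Tue, Wed — none qualify.
Total: 4 + 0 = 4.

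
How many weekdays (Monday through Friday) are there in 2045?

260 weekdays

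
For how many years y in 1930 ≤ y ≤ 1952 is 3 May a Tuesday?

Day of week of May 3 in each year:
1930: Sat, 1931: Sun, 1932: Tue ✓, 1933: Wed, 1934: Thu, 1935: Fri, 1936: Sun, 1937: Mon, 1938: Tue ✓, 1939: Wed, 1940: Fri, 1941: Sat, 1942: Sun, 1943: Mon, 1944: Wed, 1945: Thu, 1946: Fri, 1947: Sat, 1948: Mon, 1949: Tue ✓, 1950: Wed, 1951: Thu, 1952: Sat
Tuesdays: 1932, 1938, 1949.

3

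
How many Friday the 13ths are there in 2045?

The 13th falls on a Friday when the month's 13th has weekday Fri.
Jan 13 is Fri ✓; Feb 13 is Mon; Mar 13 is Mon; Apr 13 is Thu; May 13 is Sat; Jun 13 is Tue; Jul 13 is Thu; Aug 13 is Sun; Sep 13 is Wed; Oct 13 is Fri ✓; Nov 13 is Mon; Dec 13 is Wed.
Friday the 13ths: Jan, Oct.

2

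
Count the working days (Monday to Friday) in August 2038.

2038-08-01 is a Sunday.
That's 31 days from start to end, counting both.
31 = 7 × 4 + 3, so there are 4 full weeks plus 3 extra days.
Each full week contributes 5 weekdays (Mon–Fri): 4 × 5 = 20.
The 3 extra days are Sun, Mon, Tue — 2 of them qualify.
Total: 20 + 2 = 22.

22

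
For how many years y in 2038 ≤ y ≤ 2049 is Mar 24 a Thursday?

Day of week of March 24 in each year:
2038: Wed, 2039: Thu ✓, 2040: Sat, 2041: Sun, 2042: Mon, 2043: Tue, 2044: Thu ✓, 2045: Fri, 2046: Sat, 2047: Sun, 2048: Tue, 2049: Wed
Thursdays: 2039, 2044.

2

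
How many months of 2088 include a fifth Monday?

A month has five Mondays exactly when Monday falls within its first (length − 28) days.
Jan: 31 days, starts Thu → 5 of Thu, Fri, Sat
Feb: 29 days, starts Sun → 5 of Sun
Mar: 31 days, starts Mon → 5 of Mon, Tue, Wed ✓
Apr: 30 days, starts Thu → 5 of Thu, Fri
May: 31 days, starts Sat → 5 of Sat, Sun, Mon ✓
Jun: 30 days, starts Tue → 5 of Tue, Wed
Jul: 31 days, starts Thu → 5 of Thu, Fri, Sat
Aug: 31 days, starts Sun → 5 of Sun, Mon, Tue ✓
Sep: 30 days, starts Wed → 5 of Wed, Thu
Oct: 31 days, starts Fri → 5 of Fri, Sat, Sun
Nov: 30 days, starts Mon → 5 of Mon, Tue ✓
Dec: 31 days, starts Wed → 5 of Wed, Thu, Fri
Months with five Mondays: Mar, May, Aug, Nov.

4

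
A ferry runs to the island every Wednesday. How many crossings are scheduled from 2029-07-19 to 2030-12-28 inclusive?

2029-07-19 is a Thursday.
That's 528 days from start to end, counting both.
528 = 7 × 75 + 3, so there are 75 full weeks plus 3 extra days.
Each full week contributes one Wednesday: 75 so far.
The 3 extra days are Thursday, Friday, Saturday — none qualify.
Total: 75 + 0 = 75.

75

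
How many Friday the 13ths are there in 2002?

2

The 13th falls on a Friday when the month's 13th has weekday Fri.
Jan 13 is Sun; Feb 13 is Wed; Mar 13 is Wed; Apr 13 is Sat; May 13 is Mon; Jun 13 is Thu; Jul 13 is Sat; Aug 13 is Tue; Sep 13 is Fri ✓; Oct 13 is Sun; Nov 13 is Wed; Dec 13 is Fri ✓.
Friday the 13ths: Sep, Dec.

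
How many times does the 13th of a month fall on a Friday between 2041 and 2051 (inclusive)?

Friday-the-13ths by year:
2041: Sep, Dec
2042: Jun
2043: Feb, Mar, Nov
2044: May
2045: Jan, Oct
2046: Apr, Jul
2047: Sep, Dec
2048: Mar, Nov
2049: Aug
2050: May
2051: Jan, Oct

19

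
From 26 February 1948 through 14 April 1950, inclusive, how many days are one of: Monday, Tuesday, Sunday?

333

26 February 1948 is a Thursday.
That's 779 days from start to end, counting both.
779 = 7 × 111 + 2, so there are 111 full weeks plus 2 extra days.
Each full week contributes 3 days from the set (Mon, Tue, Sun): 111 × 3 = 333.
The 2 extra days are Thu, Fri — none qualify.
Total: 333 + 0 = 333.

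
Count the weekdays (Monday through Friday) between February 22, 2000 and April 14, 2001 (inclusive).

February 22, 2000 is a Tuesday.
That's 418 days from start to end, counting both.
418 = 7 × 59 + 5, so there are 59 full weeks plus 5 extra days.
Each full week contributes 5 weekdays (Mon–Fri): 59 × 5 = 295.
The 5 extra days are Tue, Wed, Thu, Fri, Sat — 4 of them qualify.
Total: 295 + 4 = 299.

299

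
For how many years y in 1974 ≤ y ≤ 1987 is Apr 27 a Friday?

2

Day of week of April 27 in each year:
1974: Sat, 1975: Sun, 1976: Tue, 1977: Wed, 1978: Thu, 1979: Fri ✓, 1980: Sun, 1981: Mon, 1982: Tue, 1983: Wed, 1984: Fri ✓, 1985: Sat, 1986: Sun, 1987: Mon
Fridays: 1979, 1984.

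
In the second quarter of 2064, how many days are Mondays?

13

April 1, 2064 is a Tuesday.
From April 1, 2064 to June 30, 2064 is 91 days inclusive.
91 = 7 × 13, so the span is exactly 13 full weeks.
Each full week contributes one Monday: 13 so far.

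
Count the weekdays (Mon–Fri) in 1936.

1 January 1936 is a Wednesday.
The range spans 366 days (inclusive of both endpoints).
366 = 7 × 52 + 2, so there are 52 full weeks plus 2 extra days.
Each full week contributes 5 weekdays (Mon–Fri): 52 × 5 = 260.
The 2 extra days are Wed, Thu — 2 of them qualify.
Total: 260 + 2 = 262.

262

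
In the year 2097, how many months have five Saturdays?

4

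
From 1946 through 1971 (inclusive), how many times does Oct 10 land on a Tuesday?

3

Day of week of October 10 in each year:
1946: Thu, 1947: Fri, 1948: Sun, 1949: Mon, 1950: Tue ✓, 1951: Wed, 1952: Fri, 1953: Sat, 1954: Sun, 1955: Mon, 1956: Wed, 1957: Thu, 1958: Fri, 1959: Sat, 1960: Mon, 1961: Tue ✓, 1962: Wed, 1963: Thu, 1964: Sat, 1965: Sun, 1966: Mon, 1967: Tue ✓, 1968: Thu, 1969: Fri, 1970: Sat, 1971: Sun
Tuesdays: 1950, 1961, 1967.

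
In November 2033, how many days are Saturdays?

4

1 November 2033 is a Tuesday.
That's 30 days from start to end, counting both.
30 = 7 × 4 + 2, so there are 4 full weeks plus 2 extra days.
Each full week contributes one Saturday: 4 so far.
The 2 extra days are Tue, Wed — none qualify.
Total: 4 + 0 = 4.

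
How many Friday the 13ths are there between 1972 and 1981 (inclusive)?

17

Friday-the-13ths by year:
1972: Oct
1973: Apr, Jul
1974: Sep, Dec
1975: Jun
1976: Feb, Aug
1977: May
1978: Jan, Oct
1979: Apr, Jul
1980: Jun
1981: Feb, Mar, Nov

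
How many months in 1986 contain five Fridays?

4

A month has five Fridays exactly when Friday falls within its first (length − 28) days.
Jan: 31 days, starts Wed → 5 of Wed, Thu, Fri ✓
Feb: 28 days, starts Sat → 5 of (none)
Mar: 31 days, starts Sat → 5 of Sat, Sun, Mon
Apr: 30 days, starts Tue → 5 of Tue, Wed
May: 31 days, starts Thu → 5 of Thu, Fri, Sat ✓
Jun: 30 days, starts Sun → 5 of Sun, Mon
Jul: 31 days, starts Tue → 5 of Tue, Wed, Thu
Aug: 31 days, starts Fri → 5 of Fri, Sat, Sun ✓
Sep: 30 days, starts Mon → 5 of Mon, Tue
Oct: 31 days, starts Wed → 5 of Wed, Thu, Fri ✓
Nov: 30 days, starts Sat → 5 of Sat, Sun
Dec: 31 days, starts Mon → 5 of Mon, Tue, Wed
Months with five Fridays: Jan, May, Aug, Oct.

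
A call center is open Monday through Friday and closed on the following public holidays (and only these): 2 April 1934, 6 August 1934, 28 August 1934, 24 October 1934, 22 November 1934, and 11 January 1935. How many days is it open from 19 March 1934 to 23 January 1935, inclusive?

217 working days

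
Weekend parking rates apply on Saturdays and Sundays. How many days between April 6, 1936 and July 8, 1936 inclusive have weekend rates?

April 6, 1936 is a Monday.
The range spans 94 days (inclusive of both endpoints).
94 = 7 × 13 + 3, so there are 13 full weeks plus 3 extra days.
Each full week contributes 2 weekend days (Sat, Sun): 13 × 2 = 26.
The 3 extra days are Monday, Tuesday, Wednesday — none qualify.
Total: 26 + 0 = 26.

26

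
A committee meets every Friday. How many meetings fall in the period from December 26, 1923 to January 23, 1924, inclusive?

4 Fridays

December 26, 1923 is a Wednesday.
The range spans 29 days (inclusive of both endpoints).
29 = 7 × 4 + 1, so there are 4 full weeks plus 1 extra day.
Each full week contributes one Friday: 4 so far.
The 1 extra day is Wednesday — none qualify.
Total: 4 + 0 = 4.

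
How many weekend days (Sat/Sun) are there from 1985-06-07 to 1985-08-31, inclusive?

25

1985-06-07 is a Friday.
From 1985-06-07 to 1985-08-31 is 86 days inclusive.
86 = 7 × 12 + 2, so there are 12 full weeks plus 2 extra days.
Each full week contributes 2 weekend days (Sat, Sun): 12 × 2 = 24.
The 2 extra days are Fri, Sat — 1 of them qualifies.
Total: 24 + 1 = 25.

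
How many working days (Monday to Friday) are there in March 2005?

1 March 2005 is a Tuesday.
That's 31 days from start to end, counting both.
31 = 7 × 4 + 3, so there are 4 full weeks plus 3 extra days.
Each full week contributes 5 weekdays (Mon–Fri): 4 × 5 = 20.
The 3 extra days are Tue, Wed, Thu — 3 of them qualify.
Total: 20 + 3 = 23.

23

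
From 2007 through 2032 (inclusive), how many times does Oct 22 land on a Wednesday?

4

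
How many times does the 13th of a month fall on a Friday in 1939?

2

The 13th falls on a Friday when the month's 13th has weekday Fri.
Jan 13 is Fri ✓; Feb 13 is Mon; Mar 13 is Mon; Apr 13 is Thu; May 13 is Sat; Jun 13 is Tue; Jul 13 is Thu; Aug 13 is Sun; Sep 13 is Wed; Oct 13 is Fri ✓; Nov 13 is Mon; Dec 13 is Wed.
Friday the 13ths: Jan, Oct.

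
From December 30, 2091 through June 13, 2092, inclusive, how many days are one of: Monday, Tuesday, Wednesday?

December 30, 2091 is a Sunday.
The range spans 167 days (inclusive of both endpoints).
167 = 7 × 23 + 6, so there are 23 full weeks plus 6 extra days.
Each full week contributes 3 days from the set (Mon, Tue, Wed): 23 × 3 = 69.
The 6 extra days are Sun, Mon, Tue, Wed, Thu, Fri — 3 of them qualify.
Total: 69 + 3 = 72.

72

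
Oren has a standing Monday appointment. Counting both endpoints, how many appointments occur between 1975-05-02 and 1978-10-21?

181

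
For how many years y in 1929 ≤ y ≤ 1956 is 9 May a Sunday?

Day of week of May 9 in each year:
1929: Thu, 1930: Fri, 1931: Sat, 1932: Mon, 1933: Tue, 1934: Wed, 1935: Thu, 1936: Sat, 1937: Sun ✓, 1938: Mon, 1939: Tue, 1940: Thu, 1941: Fri, 1942: Sat, 1943: Sun ✓, 1944: Tue, 1945: Wed, 1946: Thu, 1947: Fri, 1948: Sun ✓, 1949: Mon, 1950: Tue, 1951: Wed, 1952: Fri, 1953: Sat, 1954: Sun ✓, 1955: Mon, 1956: Wed
Sundays: 1937, 1943, 1948, 1954.

4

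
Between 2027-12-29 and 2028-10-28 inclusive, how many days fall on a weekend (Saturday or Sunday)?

87

2027-12-29 is a Wednesday.
That's 305 days from start to end, counting both.
305 = 7 × 43 + 4, so there are 43 full weeks plus 4 extra days.
Each full week contributes 2 weekend days (Sat, Sun): 43 × 2 = 86.
The 4 extra days are Wed, Thu, Fri, Sat — 1 of them qualifies.
Total: 86 + 1 = 87.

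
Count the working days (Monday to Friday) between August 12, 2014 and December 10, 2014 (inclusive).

87 weekdays

August 12, 2014 is a Tuesday.
The range spans 121 days (inclusive of both endpoints).
121 = 7 × 17 + 2, so there are 17 full weeks plus 2 extra days.
Each full week contributes 5 weekdays (Mon–Fri): 17 × 5 = 85.
The 2 extra days are Tue, Wed — 2 of them qualify.
Total: 85 + 2 = 87.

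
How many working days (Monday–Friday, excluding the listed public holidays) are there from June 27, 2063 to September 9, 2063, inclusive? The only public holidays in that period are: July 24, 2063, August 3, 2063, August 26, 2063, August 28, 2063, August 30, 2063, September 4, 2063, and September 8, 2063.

June 27, 2063 is a Wednesday.
The range spans 75 days (inclusive of both endpoints).
75 = 7 × 10 + 5, so there are 10 full weeks plus 5 extra days.
Each full week contributes 5 weekdays (Mon–Fri): 10 × 5 = 50.
The 5 extra days are Wednesday, Thursday, Friday, Saturday, Sunday — 3 of them qualify.
Total: 50 + 3 = 53.
Holidays: July 24, 2063 (Tue); August 3, 2063 (Fri); August 26, 2063 (Sun); August 28, 2063 (Tue); August 30, 2063 (Thu); September 4, 2063 (Tue); September 8, 2063 (Sat).
5 of the 7 holidays fall on weekdays; the rest are weekends and were already excluded.
Business days: 53 − 5 = 48.

48 working days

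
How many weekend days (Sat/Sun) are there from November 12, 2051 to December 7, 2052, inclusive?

112

November 12, 2051 is a Sunday.
From November 12, 2051 to December 7, 2052 is 392 days inclusive.
392 = 7 × 56, so the span is exactly 56 full weeks.
Each full week contributes 2 weekend days (Sat, Sun): 56 × 2 = 112.
Total: 112.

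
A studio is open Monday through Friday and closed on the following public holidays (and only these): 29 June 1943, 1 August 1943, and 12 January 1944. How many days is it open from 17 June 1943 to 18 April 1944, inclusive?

17 June 1943 is a Thursday.
The range spans 307 days (inclusive of both endpoints).
307 = 7 × 43 + 6, so there are 43 full weeks plus 6 extra days.
Each full week contributes 5 weekdays (Mon–Fri): 43 × 5 = 215.
The 6 extra days are Thursday, Friday, Saturday, Sunday, Monday, Tuesday — 4 of them qualify.
Total: 215 + 4 = 219.
Holidays: 29 June 1943 (Tue); 1 August 1943 (Sun); 12 January 1944 (Wed).
2 of the 3 holidays fall on weekdays; the rest are weekends and were already excluded.
Business days: 219 − 2 = 217.

217 working days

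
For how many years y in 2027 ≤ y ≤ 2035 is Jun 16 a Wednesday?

Day of week of June 16 in each year:
2027: Wed ✓, 2028: Fri, 2029: Sat, 2030: Sun, 2031: Mon, 2032: Wed ✓, 2033: Thu, 2034: Fri, 2035: Sat
Wednesdays: 2027, 2032.

2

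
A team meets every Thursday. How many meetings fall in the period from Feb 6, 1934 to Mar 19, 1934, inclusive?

Feb 6, 1934 is a Tuesday.
The range spans 42 days (inclusive of both endpoints).
42 = 7 × 6, so the span is exactly 6 full weeks.
Each full week contributes one Thursday: 6 so far.
Total: 6.

6 Thursdays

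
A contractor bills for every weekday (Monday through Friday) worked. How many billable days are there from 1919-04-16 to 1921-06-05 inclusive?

1919-04-16 is a Wednesday.
That's 782 days from start to end, counting both.
782 = 7 × 111 + 5, so there are 111 full weeks plus 5 extra days.
Each full week contributes 5 weekdays (Mon–Fri): 111 × 5 = 555.
The 5 extra days are Wednesday, Thursday, Friday, Saturday, Sunday — 3 of them qualify.
Total: 555 + 3 = 558.

558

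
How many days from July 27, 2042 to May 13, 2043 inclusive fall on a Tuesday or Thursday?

83

July 27, 2042 is a Sunday.
From July 27, 2042 to May 13, 2043 is 291 days inclusive.
291 = 7 × 41 + 4, so there are 41 full weeks plus 4 extra days.
Each full week contributes 2 days from the set (Tue, Thu): 41 × 2 = 82.
The 4 extra days are Sun, Mon, Tue, Wed — 1 of them qualifies.
Total: 82 + 1 = 83.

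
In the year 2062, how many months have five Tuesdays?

4

A month has five Tuesdays exactly when Tuesday falls within its first (length − 28) days.
Jan: 31 days, starts Sun → 5 of Sun, Mon, Tue ✓
Feb: 28 days, starts Wed → 5 of (none)
Mar: 31 days, starts Wed → 5 of Wed, Thu, Fri
Apr: 30 days, starts Sat → 5 of Sat, Sun
May: 31 days, starts Mon → 5 of Mon, Tue, Wed ✓
Jun: 30 days, starts Thu → 5 of Thu, Fri
Jul: 31 days, starts Sat → 5 of Sat, Sun, Mon
Aug: 31 days, starts Tue → 5 of Tue, Wed, Thu ✓
Sep: 30 days, starts Fri → 5 of Fri, Sat
Oct: 31 days, starts Sun → 5 of Sun, Mon, Tue ✓
Nov: 30 days, starts Wed → 5 of Wed, Thu
Dec: 31 days, starts Fri → 5 of Fri, Sat, Sun
Months with five Tuesdays: Jan, May, Aug, Oct.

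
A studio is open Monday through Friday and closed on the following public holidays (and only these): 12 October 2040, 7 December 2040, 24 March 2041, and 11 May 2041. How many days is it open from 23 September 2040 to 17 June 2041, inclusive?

189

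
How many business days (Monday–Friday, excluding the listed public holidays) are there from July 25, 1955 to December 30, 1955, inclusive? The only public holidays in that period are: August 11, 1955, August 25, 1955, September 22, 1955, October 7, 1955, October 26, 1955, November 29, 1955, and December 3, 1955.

109

July 25, 1955 is a Monday.
That's 159 days from start to end, counting both.
159 = 7 × 22 + 5, so there are 22 full weeks plus 5 extra days.
Each full week contributes 5 weekdays (Mon–Fri): 22 × 5 = 110.
The 5 extra days are Monday, Tuesday, Wednesday, Thursday, Friday — 5 of them qualify.
Total: 110 + 5 = 115.
Holidays: August 11, 1955 (Thu); August 25, 1955 (Thu); September 22, 1955 (Thu); October 7, 1955 (Fri); October 26, 1955 (Wed); November 29, 1955 (Tue); December 3, 1955 (Sat).
6 of the 7 holidays fall on weekdays; the rest are weekends and were already excluded.
Business days: 115 − 6 = 109.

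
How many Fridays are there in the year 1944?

52

1944-01-01 is a Saturday.
From 1944-01-01 to 1944-12-31 is 366 days inclusive.
366 = 7 × 52 + 2, so there are 52 full weeks plus 2 extra days.
Each full week contributes one Friday: 52 so far.
The 2 extra days are Saturday, Sunday — none qualify.
Total: 52 + 0 = 52.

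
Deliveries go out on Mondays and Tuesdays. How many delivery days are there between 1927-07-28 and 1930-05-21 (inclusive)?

294

1927-07-28 is a Thursday.
The range spans 1029 days (inclusive of both endpoints).
1029 = 7 × 147, so the span is exactly 147 full weeks.
Each full week contributes 2 days from the set (Mon, Tue): 147 × 2 = 294.
Total: 294.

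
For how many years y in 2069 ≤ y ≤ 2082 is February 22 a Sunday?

2

Day of week of February 22 in each year:
2069: Fri, 2070: Sat, 2071: Sun ✓, 2072: Mon, 2073: Wed, 2074: Thu, 2075: Fri, 2076: Sat, 2077: Mon, 2078: Tue, 2079: Wed, 2080: Thu, 2081: Sat, 2082: Sun ✓
Sundays: 2071, 2082.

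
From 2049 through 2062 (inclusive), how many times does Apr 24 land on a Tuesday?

1

Day of week of April 24 in each year:
2049: Sat, 2050: Sun, 2051: Mon, 2052: Wed, 2053: Thu, 2054: Fri, 2055: Sat, 2056: Mon, 2057: Tue ✓, 2058: Wed, 2059: Thu, 2060: Sat, 2061: Sun, 2062: Mon
Tuesdays: 2057.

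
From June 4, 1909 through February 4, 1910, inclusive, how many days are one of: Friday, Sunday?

71

June 4, 1909 is a Friday.
The range spans 246 days (inclusive of both endpoints).
246 = 7 × 35 + 1, so there are 35 full weeks plus 1 extra day.
Each full week contributes 2 days from the set (Fri, Sun): 35 × 2 = 70.
The 1 extra day is Fri — 1 of them qualifies.
Total: 70 + 1 = 71.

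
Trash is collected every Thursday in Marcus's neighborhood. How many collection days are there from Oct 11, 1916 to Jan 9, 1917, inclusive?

13 Thursdays

Oct 11, 1916 is a Wednesday.
From Oct 11, 1916 to Jan 9, 1917 is 91 days inclusive.
91 = 7 × 13, so the span is exactly 13 full weeks.
Each full week contributes one Thursday: 13 so far.
Total: 13.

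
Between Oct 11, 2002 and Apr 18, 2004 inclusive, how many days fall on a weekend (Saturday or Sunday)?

160

Oct 11, 2002 is a Friday.
That's 556 days from start to end, counting both.
556 = 7 × 79 + 3, so there are 79 full weeks plus 3 extra days.
Each full week contributes 2 weekend days (Sat, Sun): 79 × 2 = 158.
The 3 extra days are Friday, Saturday, Sunday — 2 of them qualify.
Total: 158 + 2 = 160.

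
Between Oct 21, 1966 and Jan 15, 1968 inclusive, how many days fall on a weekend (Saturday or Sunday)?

130

Oct 21, 1966 is a Friday.
That's 452 days from start to end, counting both.
452 = 7 × 64 + 4, so there are 64 full weeks plus 4 extra days.
Each full week contributes 2 weekend days (Sat, Sun): 64 × 2 = 128.
The 4 extra days are Friday, Saturday, Sunday, Monday — 2 of them qualify.
Total: 128 + 2 = 130.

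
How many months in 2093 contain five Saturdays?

4

A month has five Saturdays exactly when Saturday falls within its first (length − 28) days.
Jan: 31 days, starts Thu → 5 of Thu, Fri, Sat ✓
Feb: 28 days, starts Sun → 5 of (none)
Mar: 31 days, starts Sun → 5 of Sun, Mon, Tue
Apr: 30 days, starts Wed → 5 of Wed, Thu
May: 31 days, starts Fri → 5 of Fri, Sat, Sun ✓
Jun: 30 days, starts Mon → 5 of Mon, Tue
Jul: 31 days, starts Wed → 5 of Wed, Thu, Fri
Aug: 31 days, starts Sat → 5 of Sat, Sun, Mon ✓
Sep: 30 days, starts Tue → 5 of Tue, Wed
Oct: 31 days, starts Thu → 5 of Thu, Fri, Sat ✓
Nov: 30 days, starts Sun → 5 of Sun, Mon
Dec: 31 days, starts Tue → 5 of Tue, Wed, Thu
Months with five Saturdays: Jan, May, Aug, Oct.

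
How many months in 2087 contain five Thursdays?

A month has five Thursdays exactly when Thursday falls within its first (length − 28) days.
Jan: 31 days, starts Wed → 5 of Wed, Thu, Fri ✓
Feb: 28 days, starts Sat → 5 of (none)
Mar: 31 days, starts Sat → 5 of Sat, Sun, Mon
Apr: 30 days, starts Tue → 5 of Tue, Wed
May: 31 days, starts Thu → 5 of Thu, Fri, Sat ✓
Jun: 30 days, starts Sun → 5 of Sun, Mon
Jul: 31 days, starts Tue → 5 of Tue, Wed, Thu ✓
Aug: 31 days, starts Fri → 5 of Fri, Sat, Sun
Sep: 30 days, starts Mon → 5 of Mon, Tue
Oct: 31 days, starts Wed → 5 of Wed, Thu, Fri ✓
Nov: 30 days, starts Sat → 5 of Sat, Sun
Dec: 31 days, starts Mon → 5 of Mon, Tue, Wed
Months with five Thursdays: Jan, May, Jul, Oct.

4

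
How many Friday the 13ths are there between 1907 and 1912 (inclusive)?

Friday-the-13ths by year:
1907: Sep, Dec
1908: Mar, Nov
1909: Aug
1910: May
1911: Jan, Oct
1912: Sep, Dec

10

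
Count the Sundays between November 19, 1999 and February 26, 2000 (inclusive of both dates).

14

November 19, 1999 is a Friday.
The range spans 100 days (inclusive of both endpoints).
100 = 7 × 14 + 2, so there are 14 full weeks plus 2 extra days.
Each full week contributes one Sunday: 14 so far.
The 2 extra days are Fri, Sat — none qualify.
Total: 14 + 0 = 14.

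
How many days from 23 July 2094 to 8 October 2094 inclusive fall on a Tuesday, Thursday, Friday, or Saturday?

45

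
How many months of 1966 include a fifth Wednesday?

4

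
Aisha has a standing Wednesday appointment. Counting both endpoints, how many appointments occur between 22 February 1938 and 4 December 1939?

93 Wednesdays

22 February 1938 is a Tuesday.
The range spans 651 days (inclusive of both endpoints).
651 = 7 × 93, so the span is exactly 93 full weeks.
Each full week contributes one Wednesday: 93 so far.
Total: 93.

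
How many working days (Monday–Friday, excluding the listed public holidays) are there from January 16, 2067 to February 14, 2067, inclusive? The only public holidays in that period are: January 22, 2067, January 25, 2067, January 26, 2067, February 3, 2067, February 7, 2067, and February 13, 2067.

January 16, 2067 is a Sunday.
From January 16, 2067 to February 14, 2067 is 30 days inclusive.
30 = 7 × 4 + 2, so there are 4 full weeks plus 2 extra days.
Each full week contributes 5 weekdays (Mon–Fri): 4 × 5 = 20.
The 2 extra days are Sun, Mon — 1 of them qualifies.
Total: 20 + 1 = 21.
Holidays: January 22, 2067 (Sat); January 25, 2067 (Tue); January 26, 2067 (Wed); February 3, 2067 (Thu); February 7, 2067 (Mon); February 13, 2067 (Sun).
4 of the 6 holidays fall on weekdays; the rest are weekends and were already excluded.
Business days: 21 − 4 = 17.

17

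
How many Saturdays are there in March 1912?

5

1912-03-01 is a Friday.
The range spans 31 days (inclusive of both endpoints).
31 = 7 × 4 + 3, so there are 4 full weeks plus 3 extra days.
Each full week contributes one Saturday: 4 so far.
The 3 extra days are Friday, Saturday, Sunday — 1 of them qualifies.
Total: 4 + 1 = 5.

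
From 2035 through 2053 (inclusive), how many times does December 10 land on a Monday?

Day of week of December 10 in each year:
2035: Mon ✓, 2036: Wed, 2037: Thu, 2038: Fri, 2039: Sat, 2040: Mon ✓, 2041: Tue, 2042: Wed, 2043: Thu, 2044: Sat, 2045: Sun, 2046: Mon ✓, 2047: Tue, 2048: Thu, 2049: Fri, 2050: Sat, 2051: Sun, 2052: Tue, 2053: Wed
Mondays: 2035, 2040, 2046.

3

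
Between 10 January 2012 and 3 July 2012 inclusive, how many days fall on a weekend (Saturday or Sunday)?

10 January 2012 is a Tuesday.
From 10 January 2012 to 3 July 2012 is 176 days inclusive.
176 = 7 × 25 + 1, so there are 25 full weeks plus 1 extra day.
Each full week contributes 2 weekend days (Sat, Sun): 25 × 2 = 50.
The 1 extra day is Tue — none qualify.
Total: 50 + 0 = 50.

50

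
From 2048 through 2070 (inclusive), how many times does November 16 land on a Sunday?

Day of week of November 16 in each year:
2048: Mon, 2049: Tue, 2050: Wed, 2051: Thu, 2052: Sat, 2053: Sun ✓, 2054: Mon, 2055: Tue, 2056: Thu, 2057: Fri, 2058: Sat, 2059: Sun ✓, 2060: Tue, 2061: Wed, 2062: Thu, 2063: Fri, 2064: Sun ✓, 2065: Mon, 2066: Tue, 2067: Wed, 2068: Fri, 2069: Sat, 2070: Sun ✓
Sundays: 2053, 2059, 2064, 2070.

4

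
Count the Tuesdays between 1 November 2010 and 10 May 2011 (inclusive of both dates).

28

1 November 2010 is a Monday.
The range spans 191 days (inclusive of both endpoints).
191 = 7 × 27 + 2, so there are 27 full weeks plus 2 extra days.
Each full week contributes one Tuesday: 27 so far.
The 2 extra days are Monday, Tuesday — 1 of them qualifies.
Total: 27 + 1 = 28.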